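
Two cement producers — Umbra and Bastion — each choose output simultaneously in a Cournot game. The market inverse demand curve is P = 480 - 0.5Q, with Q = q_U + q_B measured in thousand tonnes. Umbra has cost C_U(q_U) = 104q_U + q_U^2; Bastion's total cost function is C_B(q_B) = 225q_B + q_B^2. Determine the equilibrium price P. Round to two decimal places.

389.86

Umbra's profit: π_U = (480 - 0.5Q)q_U - (104q_U + q_U²). Setting ∂π_U/∂q_U = 0: 376 - 3q_U - (1/2)(q_B) = 0.
Bastion's first-order condition: 255 - 3q_B - (1/2)(q_U) = 0.
Best responses: q_U = (376 - (1/2)q_B)/3, q_B = (255 - (1/2)q_U)/3.
Substituting one into the other gives q_U = 114.3429 and q_B = 65.9429.
Total output Q = 1262/7, so price P = 480 - (1/2)·(1262/7) = 389.8571.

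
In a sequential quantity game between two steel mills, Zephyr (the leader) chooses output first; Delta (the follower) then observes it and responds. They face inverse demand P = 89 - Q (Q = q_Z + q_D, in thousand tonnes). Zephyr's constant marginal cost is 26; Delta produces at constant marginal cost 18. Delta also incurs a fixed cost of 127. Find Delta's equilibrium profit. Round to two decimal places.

346.06

The follower Delta best-responds to any q_Z: π_D = (89 - Q)q_D - 18q_D.
Follower FOC: 71 - q_Z - 2q_D = 0, so q_D(q_Z) = (71 - q_Z)/2.
Zephyr substitutes q_D(q_Z) into its own profit: π_Z = q_Z(89 - q_Z - (71 - q_Z)/2) - 26q_Z = (107/2 - (1/2)q_Z)q_Z - 26q_Z.
Maximising: ∂π_Z/∂q_Z = 55/2 - q_Z = 0, giving q_Z = 55/2.
Then q_D = (71 - 55/2)/2 = 87/4.
Price P = 89 - 197/4 = 159/4.
Delta's profit: (159/4 - 18)·(87/4) - 127 = 346.0625.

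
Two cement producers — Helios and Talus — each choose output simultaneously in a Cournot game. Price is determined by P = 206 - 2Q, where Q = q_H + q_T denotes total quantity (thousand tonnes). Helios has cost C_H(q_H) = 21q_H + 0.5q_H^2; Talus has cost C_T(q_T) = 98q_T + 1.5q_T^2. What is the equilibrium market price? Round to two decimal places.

Helios's profit: π_H = (206 - 2Q)q_H - (21q_H + (1/2)q_H²). Setting ∂π_H/∂q_H = 0: 185 - 5q_H - 2(q_T) = 0.
Talus's first-order condition: 108 - 7q_T - 2(q_H) = 0.
Best responses: q_H = (185 - 2q_T)/5, q_T = (108 - 2q_H)/7.
Solving the pair: q_H = 1079/31, q_T = 170/31.
Total output Q = 1249/31, so price P = 206 - 2·(1249/31) = 125.4194.

125.42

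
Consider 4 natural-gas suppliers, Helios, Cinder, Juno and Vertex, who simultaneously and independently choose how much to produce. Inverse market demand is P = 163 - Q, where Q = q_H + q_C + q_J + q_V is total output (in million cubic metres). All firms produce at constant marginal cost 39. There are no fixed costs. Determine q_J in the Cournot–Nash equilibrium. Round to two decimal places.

A representative firm's profit is π_i = q_i(163 - Q) - 39q_i.
Setting ∂π_i/∂q_i = 0 with rivals' quantities fixed: 124 - 2q_i - Σ_{j≠i} q_j = 0.
By symmetry each firm produces the same amount; substituting Σ_{j≠i} q_j = 3q_i yields q_i = 124/5.

24.80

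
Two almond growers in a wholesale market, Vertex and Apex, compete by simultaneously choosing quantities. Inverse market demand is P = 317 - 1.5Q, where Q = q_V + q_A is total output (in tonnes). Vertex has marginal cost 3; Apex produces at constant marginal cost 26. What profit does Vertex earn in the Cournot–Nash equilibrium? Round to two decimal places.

Vertex's profit: π_V = (317 - 1.5Q)q_V - (3q_V). Setting ∂π_V/∂q_V = 0: 314 - 3q_V - (3/2)(q_A) = 0.
Apex's profit: π_A = (317 - 1.5Q)q_A - (26q_A). Setting ∂π_A/∂q_A = 0: 291 - 3q_A - (3/2)(q_V) = 0.
Rearranging gives the reaction functions q_V = (314 - (3/2)q_A)/3 and q_A = (291 - (3/2)q_V)/3.
Substituting one into the other gives q_V = 674/9 and q_A = 536/9.
Price P = 317 - (3/2)·(1210/9) = 346/3.
Vertex's profit: (346/3 - 3)·(674/9) = 8412.5185.

8412.52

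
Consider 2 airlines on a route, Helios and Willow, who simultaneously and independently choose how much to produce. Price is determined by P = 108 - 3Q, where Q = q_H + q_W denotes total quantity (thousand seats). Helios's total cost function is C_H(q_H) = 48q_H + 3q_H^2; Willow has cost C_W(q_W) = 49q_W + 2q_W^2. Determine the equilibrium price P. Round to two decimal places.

Helios's profit: π_H = (108 - 3Q)q_H - (48q_H + 3q_H²). Setting ∂π_H/∂q_H = 0: 60 - 12q_H - 3(q_W) = 0.
Willow's profit: π_W = (108 - 3Q)q_W - (49q_W + 2q_W²). Setting ∂π_W/∂q_W = 0: 59 - 10q_W - 3(q_H) = 0.
Rearranging gives the reaction functions q_H = (60 - 3q_W)/12 and q_W = (59 - 3q_H)/10.
Substituting one into the other gives q_H = 141/37 and q_W = 176/37.
Total output Q = 317/37, so price P = 108 - 3·(317/37) = 82.2973.

82.30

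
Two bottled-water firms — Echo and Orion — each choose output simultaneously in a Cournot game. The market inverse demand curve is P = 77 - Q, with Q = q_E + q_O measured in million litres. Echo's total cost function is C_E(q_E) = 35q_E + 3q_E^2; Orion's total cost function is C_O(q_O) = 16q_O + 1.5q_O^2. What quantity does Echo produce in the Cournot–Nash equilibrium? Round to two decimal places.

3.82

Echo's profit: π_E = (77 - Q)q_E - (35q_E + 3q_E²). Setting ∂π_E/∂q_E = 0: 42 - 8q_E - (q_O) = 0.
Orion's first-order condition: 61 - 5q_O - (q_E) = 0.
Rearranging gives the reaction functions q_E = (42 - q_O)/8 and q_O = (61 - q_E)/5.
Solving the pair: q_E = 149/39, q_O = 446/39.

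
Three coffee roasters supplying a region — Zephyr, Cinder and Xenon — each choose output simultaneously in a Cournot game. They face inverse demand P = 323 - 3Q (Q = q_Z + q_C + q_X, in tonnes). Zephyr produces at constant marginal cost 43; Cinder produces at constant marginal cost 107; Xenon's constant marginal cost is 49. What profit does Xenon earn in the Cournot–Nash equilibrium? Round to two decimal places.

2214.08

Zephyr's profit: π_Z = (323 - 3Q)q_Z - (43q_Z). Setting ∂π_Z/∂q_Z = 0: 280 - 6q_Z - 3(q_C + q_X) = 0.
Cinder's profit: π_C = (323 - 3Q)q_C - (107q_C). Setting ∂π_C/∂q_C = 0: 216 - 6q_C - 3(q_Z + q_X) = 0.
Xenon's profit: π_X = (323 - 3Q)q_X - (49q_X). Setting ∂π_X/∂q_X = 0: 274 - 6q_X - 3(q_Z + q_C) = 0.
Summing all 3 equations gives 770 − 12Q = 0, hence Q = 385/6.
Back-substituting: q_Z = (280 − 385/2)/3 = 175/6, q_C = (216 − 385/2)/3 = 47/6, q_X = (274 − 385/2)/3 = 163/6.
Price P = 323 - 3·(385/6) = 261/2.
Xenon's profit: (261/2 - 49)·(163/6) = 2214.0833.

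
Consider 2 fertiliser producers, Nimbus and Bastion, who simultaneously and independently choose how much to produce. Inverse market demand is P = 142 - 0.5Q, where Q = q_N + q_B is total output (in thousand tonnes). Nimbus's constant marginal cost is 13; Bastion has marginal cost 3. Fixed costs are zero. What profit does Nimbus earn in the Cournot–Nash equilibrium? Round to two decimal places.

3146.89

Nimbus's profit: π_N = (142 - 0.5Q)q_N - (13q_N). Setting ∂π_N/∂q_N = 0: 129 - q_N - (1/2)(q_B) = 0.
Bastion's first-order condition: 139 - q_B - (1/2)(q_N) = 0.
Rearranging gives the reaction functions q_N = (129 - (1/2)q_B) and q_B = (139 - (1/2)q_N).
Substituting one into the other gives q_N = 238/3 and q_B = 298/3.
Price P = 142 - (1/2)·(536/3) = 158/3.
Nimbus's profit: (158/3 - 13)·(238/3) = 3146.8889.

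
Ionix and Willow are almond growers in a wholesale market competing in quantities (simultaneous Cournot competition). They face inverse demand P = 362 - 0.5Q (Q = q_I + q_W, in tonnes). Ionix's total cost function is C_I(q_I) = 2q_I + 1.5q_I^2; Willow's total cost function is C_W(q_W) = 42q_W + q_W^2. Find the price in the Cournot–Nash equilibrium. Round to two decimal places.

276.04

Ionix's profit: π_I = (362 - 0.5Q)q_I - (2q_I + (3/2)q_I²). Setting ∂π_I/∂q_I = 0: 360 - 4q_I - (1/2)(q_W) = 0.
Willow's first-order condition: 320 - 3q_W - (1/2)(q_I) = 0.
So q_I = (360 - (1/2)q_W)/4 and q_W = (320 - (1/2)q_I)/3.
Substituting one into the other gives q_I = 78.2979 and q_W = 93.6170.
Total output Q = 171.9149, so price P = 362 - (1/2)·171.9149 = 276.0426.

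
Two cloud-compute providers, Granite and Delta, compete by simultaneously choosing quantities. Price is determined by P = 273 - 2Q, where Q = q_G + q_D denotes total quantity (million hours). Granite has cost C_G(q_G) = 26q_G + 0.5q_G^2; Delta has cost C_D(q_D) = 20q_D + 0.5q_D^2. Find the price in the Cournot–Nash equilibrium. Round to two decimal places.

130.14

Granite's profit: π_G = (273 - 2Q)q_G - (26q_G + (1/2)q_G²). Setting ∂π_G/∂q_G = 0: 247 - 5q_G - 2(q_D) = 0.
Delta's first-order condition: 253 - 5q_D - 2(q_G) = 0.
Rearranging gives the reaction functions q_G = (247 - 2q_D)/5 and q_D = (253 - 2q_G)/5.
Solving the pair: q_G = 243/7, q_D = 257/7.
Total output Q = 500/7, so price P = 273 - 2·(500/7) = 911/7.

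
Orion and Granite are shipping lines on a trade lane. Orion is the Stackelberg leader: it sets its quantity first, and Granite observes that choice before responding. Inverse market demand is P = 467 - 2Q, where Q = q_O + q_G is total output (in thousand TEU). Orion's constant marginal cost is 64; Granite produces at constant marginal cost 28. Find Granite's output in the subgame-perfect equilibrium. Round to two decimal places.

63.88

The follower Granite best-responds to any q_O: π_G = (467 - 2Q)q_G - 28q_G.
Setting the follower's marginal profit to zero, 439 - 2q_O - 4q_G = 0, i.e. q_G = (439 - 2q_O)/4.
Orion substitutes q_G(q_O) into its own profit: π_O = q_O(467 - 2q_O - (439 - 2q_O)/2) - 64q_O = (495/2 - q_O)q_O - 64q_O.
The leader's first-order condition 367/2 - 2q_O = 0 yields q_O = 367/4.
Then q_G = (439 - 2·(367/4))/4 = 511/8.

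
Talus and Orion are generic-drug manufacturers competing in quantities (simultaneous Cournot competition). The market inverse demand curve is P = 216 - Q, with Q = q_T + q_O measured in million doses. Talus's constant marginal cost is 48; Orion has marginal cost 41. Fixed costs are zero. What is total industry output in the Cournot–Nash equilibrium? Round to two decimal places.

Talus's profit: π_T = (216 - Q)q_T - (48q_T). Setting ∂π_T/∂q_T = 0: 168 - 2q_T - (q_O) = 0.
Orion's profit: π_O = (216 - Q)q_O - (41q_O). Setting ∂π_O/∂q_O = 0: 175 - 2q_O - (q_T) = 0.
Best responses: q_T = (168 - q_O)/2, q_O = (175 - q_T)/2.
Substituting one into the other gives q_T = 161/3 and q_O = 182/3.
Total output Q = 161/3 + 182/3 = 343/3.

114.33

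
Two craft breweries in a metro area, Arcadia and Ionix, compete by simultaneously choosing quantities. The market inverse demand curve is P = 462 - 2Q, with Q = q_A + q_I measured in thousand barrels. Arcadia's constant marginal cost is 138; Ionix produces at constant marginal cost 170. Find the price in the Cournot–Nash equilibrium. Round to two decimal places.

256.67

Arcadia's profit: π_A = (462 - 2Q)q_A - (138q_A). Setting ∂π_A/∂q_A = 0: 324 - 4q_A - 2(q_I) = 0.
Ionix's first-order condition: 292 - 4q_I - 2(q_A) = 0.
So q_A = (324 - 2q_I)/4 and q_I = (292 - 2q_A)/4.
Solving the pair: q_A = 178/3, q_I = 130/3.
Total output Q = 308/3, so price P = 462 - 2·(308/3) = 770/3.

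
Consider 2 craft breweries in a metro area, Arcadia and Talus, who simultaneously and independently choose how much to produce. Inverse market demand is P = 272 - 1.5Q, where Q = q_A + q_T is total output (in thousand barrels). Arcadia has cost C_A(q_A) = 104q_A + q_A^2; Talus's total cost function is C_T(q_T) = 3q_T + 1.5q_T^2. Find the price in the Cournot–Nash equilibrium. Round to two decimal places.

180.24

Arcadia's profit: π_A = (272 - 1.5Q)q_A - (104q_A + q_A²). Setting ∂π_A/∂q_A = 0: 168 - 5q_A - (3/2)(q_T) = 0.
Talus's first-order condition: 269 - 6q_T - (3/2)(q_A) = 0.
Best responses: q_A = (168 - (3/2)q_T)/5, q_T = (269 - (3/2)q_A)/6.
Solving the pair: q_A = 806/37, q_T = 39.3874.
Total output Q = 61.1712, so price P = 272 - (3/2)·61.1712 = 180.2432.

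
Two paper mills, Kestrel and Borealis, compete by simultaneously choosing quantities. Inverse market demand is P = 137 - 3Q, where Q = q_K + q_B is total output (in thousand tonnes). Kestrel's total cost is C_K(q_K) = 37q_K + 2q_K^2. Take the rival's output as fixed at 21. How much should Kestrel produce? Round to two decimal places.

3.70

With the rival's output fixed at 21, Kestrel's profit is π_K = (137 - 3·21 - 3q_K)q_K - (37q_K + 2q_K²) = (74 - 3q_K)q_K - (37q_K + 2q_K²).
∂π_K/∂q_K = 37 - 10q_K = 0, so q_K = 37/10.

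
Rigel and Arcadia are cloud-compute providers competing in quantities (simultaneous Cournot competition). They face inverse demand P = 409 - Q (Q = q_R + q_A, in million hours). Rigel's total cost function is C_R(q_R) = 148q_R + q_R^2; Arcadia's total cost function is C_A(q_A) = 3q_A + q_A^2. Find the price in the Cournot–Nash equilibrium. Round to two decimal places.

Rigel's profit: π_R = (409 - Q)q_R - (148q_R + q_R²). Setting ∂π_R/∂q_R = 0: 261 - 4q_R - (q_A) = 0.
Arcadia's profit: π_A = (409 - Q)q_A - (3q_A + q_A²). Setting ∂π_A/∂q_A = 0: 406 - 4q_A - (q_R) = 0.
Best responses: q_R = (261 - q_A)/4, q_A = (406 - q_R)/4.
Substituting one into the other gives q_R = 638/15 and q_A = 1363/15.
Total output Q = 667/5, so price P = 409 - 667/5 = 1378/5.

275.60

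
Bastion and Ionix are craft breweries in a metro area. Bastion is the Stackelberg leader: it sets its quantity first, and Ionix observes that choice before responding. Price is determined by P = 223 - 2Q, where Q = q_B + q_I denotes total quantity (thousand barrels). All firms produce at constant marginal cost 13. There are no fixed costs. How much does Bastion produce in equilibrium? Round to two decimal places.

Solve by backward induction. Given q_B, the follower Ionix maximises π_I = (223 - 2q_B - 2q_I)q_I - 13q_I.
Follower FOC: 210 - 2q_B - 4q_I = 0, so q_I(q_B) = (210 - 2q_B)/4.
Bastion substitutes q_I(q_B) into its own profit: π_B = q_B(223 - 2q_B - (210 - 2q_B)/2) - 13q_B = (118 - q_B)q_B - 13q_B.
Maximising: ∂π_B/∂q_B = 105 - 2q_B = 0, giving q_B = 105/2.
Then q_I = (210 - 2·(105/2))/4 = 105/4.

52.50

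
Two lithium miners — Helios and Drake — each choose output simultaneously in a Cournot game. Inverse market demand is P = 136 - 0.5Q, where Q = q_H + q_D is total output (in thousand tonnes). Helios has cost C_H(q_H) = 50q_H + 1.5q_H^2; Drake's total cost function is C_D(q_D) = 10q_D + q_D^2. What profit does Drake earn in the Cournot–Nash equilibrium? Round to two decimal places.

Helios's profit: π_H = (136 - 0.5Q)q_H - (50q_H + (3/2)q_H²). Setting ∂π_H/∂q_H = 0: 86 - 4q_H - (1/2)(q_D) = 0.
Drake's profit: π_D = (136 - 0.5Q)q_D - (10q_D + q_D²). Setting ∂π_D/∂q_D = 0: 126 - 3q_D - (1/2)(q_H) = 0.
Rearranging gives the reaction functions q_H = (86 - (1/2)q_D)/4 and q_D = (126 - (1/2)q_H)/3.
Substituting one into the other gives q_H = 780/47 and q_D = 1844/47.
Price P = 136 - (1/2)·55.8298 = 108.0851.
Drake's profit: 108.0851·(1844/47) - 10·(1844/47) - (1844/47)² = 2308.9651.

2308.97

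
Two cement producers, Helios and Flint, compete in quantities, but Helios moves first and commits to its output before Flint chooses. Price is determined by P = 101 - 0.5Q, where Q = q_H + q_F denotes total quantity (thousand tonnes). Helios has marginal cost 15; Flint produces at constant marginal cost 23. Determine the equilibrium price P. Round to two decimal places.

38.50

The follower Flint best-responds to any q_H: π_F = (101 - 0.5Q)q_F - 23q_F.
Follower FOC: 78 - (1/2)q_H - q_F = 0, so q_F(q_H) = (78 - (1/2)q_H).
The leader anticipates this reaction. Substituting into P = 101 - 0.5Q gives P = 62 - (1/4)q_H, so π_H = (62 - (1/4)q_H)q_H - 15q_H.
Maximising: ∂π_H/∂q_H = 47 - (1/2)q_H = 0, giving q_H = 94.
Then q_F = (78 - (1/2)·94) = 31.
Total output Q = 125, so price P = 101 - (1/2)·125 = 77/2.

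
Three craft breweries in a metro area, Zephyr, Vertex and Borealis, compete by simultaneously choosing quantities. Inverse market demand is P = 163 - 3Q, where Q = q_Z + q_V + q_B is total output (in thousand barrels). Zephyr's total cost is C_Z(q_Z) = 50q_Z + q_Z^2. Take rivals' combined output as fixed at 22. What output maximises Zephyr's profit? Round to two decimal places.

5.88

With rivals' combined output fixed at 22, Zephyr's profit is π_Z = (163 - 3·22 - 3q_Z)q_Z - (50q_Z + q_Z²) = (97 - 3q_Z)q_Z - (50q_Z + q_Z²).
∂π_Z/∂q_Z = 47 - 8q_Z = 0, so q_Z = 47/8.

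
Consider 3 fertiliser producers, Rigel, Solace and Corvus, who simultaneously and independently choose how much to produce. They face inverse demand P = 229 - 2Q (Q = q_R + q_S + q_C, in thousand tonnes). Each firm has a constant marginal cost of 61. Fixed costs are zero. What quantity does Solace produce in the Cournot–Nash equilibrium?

A representative firm's profit is π_i = q_i(229 - 2Q) - 61q_i.
First-order condition (treating rivals' output as given): 168 - 4q_i - 2·Σ_{j≠i} q_j = 0.
With identical firms every q_j equals q_i, so Σ_{j≠i} q_j = 2q_i and 168 = 8q_i, giving q_i = 21.

21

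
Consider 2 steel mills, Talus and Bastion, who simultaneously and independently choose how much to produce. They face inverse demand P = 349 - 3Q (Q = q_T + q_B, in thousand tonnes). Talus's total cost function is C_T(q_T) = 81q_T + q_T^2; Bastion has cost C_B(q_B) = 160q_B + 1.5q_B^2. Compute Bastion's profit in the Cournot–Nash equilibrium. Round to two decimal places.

Talus's profit: π_T = (349 - 3Q)q_T - (81q_T + q_T²). Setting ∂π_T/∂q_T = 0: 268 - 8q_T - 3(q_B) = 0.
Bastion's first-order condition: 189 - 9q_B - 3(q_T) = 0.
Rearranging gives the reaction functions q_T = (268 - 3q_B)/8 and q_B = (189 - 3q_T)/9.
Solving the pair: q_T = 205/7, q_B = 236/21.
Price P = 349 - 3·(851/21) = 1592/7.
Bastion's profit: (1592/7)·(236/21) - 160·(236/21) - (3/2)(236/21)² = 568.3265.

568.33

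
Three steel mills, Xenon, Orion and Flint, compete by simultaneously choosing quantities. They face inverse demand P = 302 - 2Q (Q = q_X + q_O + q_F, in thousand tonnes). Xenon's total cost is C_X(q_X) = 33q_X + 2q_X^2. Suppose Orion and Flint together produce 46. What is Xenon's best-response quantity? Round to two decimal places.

With rivals' combined output fixed at 46, Xenon's profit is π_X = (302 - 2·46 - 2q_X)q_X - (33q_X + 2q_X²) = (210 - 2q_X)q_X - (33q_X + 2q_X²).
∂π_X/∂q_X = 177 - 8q_X = 0, so q_X = 177/8.

22.13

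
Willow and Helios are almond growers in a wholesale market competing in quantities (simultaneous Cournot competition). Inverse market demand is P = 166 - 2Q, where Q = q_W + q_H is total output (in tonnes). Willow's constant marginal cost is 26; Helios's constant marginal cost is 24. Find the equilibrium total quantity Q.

47

Willow's profit: π_W = (166 - 2Q)q_W - (26q_W). Setting ∂π_W/∂q_W = 0: 140 - 4q_W - 2(q_H) = 0.
Helios's first-order condition: 142 - 4q_H - 2(q_W) = 0.
Rearranging gives the reaction functions q_W = (140 - 2q_H)/4 and q_H = (142 - 2q_W)/4.
Solving the pair: q_W = 23, q_H = 24.
Total output Q = 23 + 24 = 47.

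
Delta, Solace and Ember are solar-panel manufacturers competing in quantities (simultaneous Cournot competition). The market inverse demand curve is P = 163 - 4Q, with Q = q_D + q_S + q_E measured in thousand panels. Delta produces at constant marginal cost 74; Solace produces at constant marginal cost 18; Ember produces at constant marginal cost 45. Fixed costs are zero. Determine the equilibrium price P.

Delta's profit: π_D = (163 - 4Q)q_D - (74q_D). Setting ∂π_D/∂q_D = 0: 89 - 8q_D - 4(q_S + q_E) = 0.
Solace's profit: π_S = (163 - 4Q)q_S - (18q_S). Setting ∂π_S/∂q_S = 0: 145 - 8q_S - 4(q_D + q_E) = 0.
Ember's profit: π_E = (163 - 4Q)q_E - (45q_E). Setting ∂π_E/∂q_E = 0: 118 - 8q_E - 4(q_D + q_S) = 0.
Adding the 3 first-order conditions: 352 − 16Q = 0, so Q = 22.
Back-substituting: q_D = (89 − 88)/4 = 1/4, q_S = (145 − 88)/4 = 57/4, q_E = (118 − 88)/4 = 15/2.
Total output Q = 22, so price P = 163 - 4·22 = 75.

75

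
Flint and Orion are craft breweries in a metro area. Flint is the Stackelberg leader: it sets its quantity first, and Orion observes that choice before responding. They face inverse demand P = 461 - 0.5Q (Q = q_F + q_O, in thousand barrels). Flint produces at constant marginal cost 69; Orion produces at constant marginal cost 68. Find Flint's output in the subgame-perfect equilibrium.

The follower Orion best-responds to any q_F: π_O = (461 - 0.5Q)q_O - 68q_O.
Setting the follower's marginal profit to zero, 393 - (1/2)q_F - q_O = 0, i.e. q_O = (393 - (1/2)q_F).
Flint substitutes q_O(q_F) into its own profit: π_F = q_F(461 - (1/2)q_F - (393 - (1/2)q_F)/2) - 69q_F = (529/2 - (1/4)q_F)q_F - 69q_F.
Leader FOC: 391/2 - (1/2)q_F = 0, so q_F = 391.
Then q_O = (393 - (1/2)·391) = 395/2.

391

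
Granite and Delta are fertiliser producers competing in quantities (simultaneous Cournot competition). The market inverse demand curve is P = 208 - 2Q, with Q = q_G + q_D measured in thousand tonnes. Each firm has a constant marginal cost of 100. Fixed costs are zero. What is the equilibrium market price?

136

A representative firm's profit is π_i = q_i(208 - 2Q) - 100q_i.
Setting ∂π_i/∂q_i = 0 with rivals' quantities fixed: 108 - 4q_i - 2q_j = 0.
By symmetry each firm produces the same amount; substituting q_j = q_i yields q_i = 108/6 = 18.
Total output Q = 36, so price P = 208 - 2·36 = 136.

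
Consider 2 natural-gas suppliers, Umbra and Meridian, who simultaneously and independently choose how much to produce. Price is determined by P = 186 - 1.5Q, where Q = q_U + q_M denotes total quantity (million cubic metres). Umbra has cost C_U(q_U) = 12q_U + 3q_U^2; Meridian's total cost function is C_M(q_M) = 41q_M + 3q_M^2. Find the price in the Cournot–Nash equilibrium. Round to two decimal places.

Umbra's profit: π_U = (186 - 1.5Q)q_U - (12q_U + 3q_U²). Setting ∂π_U/∂q_U = 0: 174 - 9q_U - (3/2)(q_M) = 0.
Meridian's profit: π_M = (186 - 1.5Q)q_M - (41q_M + 3q_M²). Setting ∂π_M/∂q_M = 0: 145 - 9q_M - (3/2)(q_U) = 0.
Rearranging gives the reaction functions q_U = (174 - (3/2)q_M)/9 and q_M = (145 - (3/2)q_U)/9.
Solving the pair: q_U = 1798/105, q_M = 464/35.
Total output Q = 638/21, so price P = 186 - (3/2)·(638/21) = 983/7.

140.43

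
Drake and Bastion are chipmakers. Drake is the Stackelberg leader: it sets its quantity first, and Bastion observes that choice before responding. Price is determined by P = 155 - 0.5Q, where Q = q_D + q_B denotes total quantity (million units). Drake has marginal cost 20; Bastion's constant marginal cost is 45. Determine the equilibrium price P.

60

The follower Bastion best-responds to any q_D: π_B = (155 - 0.5Q)q_B - 45q_B.
∂π_B/∂q_B = 110 - (1/2)q_D - q_B = 0 gives the reaction function q_B = (110 - (1/2)q_D).
Drake substitutes q_B(q_D) into its own profit: π_D = q_D(155 - (1/2)q_D - (110 - (1/2)q_D)/2) - 20q_D = (100 - (1/4)q_D)q_D - 20q_D.
Maximising: ∂π_D/∂q_D = 80 - (1/2)q_D = 0, giving q_D = 160.
Then q_B = (110 - (1/2)·160) = 30.
Total output Q = 190, so price P = 155 - (1/2)·190 = 60.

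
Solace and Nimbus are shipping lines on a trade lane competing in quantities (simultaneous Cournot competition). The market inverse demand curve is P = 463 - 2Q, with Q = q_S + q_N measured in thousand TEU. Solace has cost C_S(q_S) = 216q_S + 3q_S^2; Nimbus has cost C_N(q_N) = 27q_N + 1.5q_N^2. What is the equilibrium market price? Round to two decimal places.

319.88

Solace's profit: π_S = (463 - 2Q)q_S - (216q_S + 3q_S²). Setting ∂π_S/∂q_S = 0: 247 - 10q_S - 2(q_N) = 0.
Nimbus's profit: π_N = (463 - 2Q)q_N - (27q_N + (3/2)q_N²). Setting ∂π_N/∂q_N = 0: 436 - 7q_N - 2(q_S) = 0.
Best responses: q_S = (247 - 2q_N)/10, q_N = (436 - 2q_S)/7.
Substituting one into the other gives q_S = 857/66 and q_N = 1933/33.
Total output Q = 71.5606, so price P = 463 - 2·71.5606 = 319.8788.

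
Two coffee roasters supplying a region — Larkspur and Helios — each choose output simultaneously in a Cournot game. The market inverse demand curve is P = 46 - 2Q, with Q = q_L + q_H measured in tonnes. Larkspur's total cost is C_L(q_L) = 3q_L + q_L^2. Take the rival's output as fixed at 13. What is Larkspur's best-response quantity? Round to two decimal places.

With the rival's output fixed at 13, Larkspur's profit is π_L = (46 - 2·13 - 2q_L)q_L - (3q_L + q_L²) = (20 - 2q_L)q_L - (3q_L + q_L²).
∂π_L/∂q_L = 17 - 6q_L = 0, so q_L = 17/6.

2.83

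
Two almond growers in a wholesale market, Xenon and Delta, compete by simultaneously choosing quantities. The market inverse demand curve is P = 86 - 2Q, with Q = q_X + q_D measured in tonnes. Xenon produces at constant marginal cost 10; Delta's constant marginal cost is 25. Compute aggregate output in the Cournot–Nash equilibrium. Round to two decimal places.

22.83

Xenon's profit: π_X = (86 - 2Q)q_X - (10q_X). Setting ∂π_X/∂q_X = 0: 76 - 4q_X - 2(q_D) = 0.
Delta's first-order condition: 61 - 4q_D - 2(q_X) = 0.
So q_X = (76 - 2q_D)/4 and q_D = (61 - 2q_X)/4.
Solving the pair: q_X = 91/6, q_D = 23/3.
Total output Q = 91/6 + 23/3 = 137/6.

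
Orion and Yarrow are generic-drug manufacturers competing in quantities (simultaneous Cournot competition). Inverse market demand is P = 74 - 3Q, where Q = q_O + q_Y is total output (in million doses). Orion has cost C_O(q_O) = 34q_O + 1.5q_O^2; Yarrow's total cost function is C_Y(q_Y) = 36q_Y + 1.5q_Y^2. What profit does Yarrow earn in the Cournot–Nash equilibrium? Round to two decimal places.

Orion's profit: π_O = (74 - 3Q)q_O - (34q_O + (3/2)q_O²). Setting ∂π_O/∂q_O = 0: 40 - 9q_O - 3(q_Y) = 0.
Yarrow's profit: π_Y = (74 - 3Q)q_Y - (36q_Y + (3/2)q_Y²). Setting ∂π_Y/∂q_Y = 0: 38 - 9q_Y - 3(q_O) = 0.
Rearranging gives the reaction functions q_O = (40 - 3q_Y)/9 and q_Y = (38 - 3q_O)/9.
Substituting one into the other gives q_O = 41/12 and q_Y = 37/12.
Price P = 74 - 3·(13/2) = 109/2.
Yarrow's profit: (109/2)·(37/12) - 36·(37/12) - (3/2)(37/12)² = 1369/32.

42.78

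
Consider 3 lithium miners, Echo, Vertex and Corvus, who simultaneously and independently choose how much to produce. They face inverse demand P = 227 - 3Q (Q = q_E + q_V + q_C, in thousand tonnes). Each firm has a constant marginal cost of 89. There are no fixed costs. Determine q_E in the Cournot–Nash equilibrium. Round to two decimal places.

Each firm earns π_i = (227 - 3Q)q_i - 89q_i.
Setting ∂π_i/∂q_i = 0 with rivals' quantities fixed: 138 - 6q_i - 3·Σ_{j≠i} q_j = 0.
With identical firms every q_j equals q_i, so Σ_{j≠i} q_j = 2q_i and 138 = 12q_i, giving q_i = 23/2.

11.50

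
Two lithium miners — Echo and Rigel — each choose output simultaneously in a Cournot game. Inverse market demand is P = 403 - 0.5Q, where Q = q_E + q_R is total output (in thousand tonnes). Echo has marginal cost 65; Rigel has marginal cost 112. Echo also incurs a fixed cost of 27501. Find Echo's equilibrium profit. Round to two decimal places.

5437.89

Echo's profit: π_E = (403 - 0.5Q)q_E - (65q_E). Setting ∂π_E/∂q_E = 0: 338 - q_E - (1/2)(q_R) = 0.
Rigel's profit: π_R = (403 - 0.5Q)q_R - (112q_R). Setting ∂π_R/∂q_R = 0: 291 - q_R - (1/2)(q_E) = 0.
Best responses: q_E = (338 - (1/2)q_R), q_R = (291 - (1/2)q_E).
Substituting one into the other gives q_E = 770/3 and q_R = 488/3.
Price P = 403 - (1/2)·(1258/3) = 580/3.
Echo's profit: (580/3 - 65)·(770/3) - 27501 = 5437.8889.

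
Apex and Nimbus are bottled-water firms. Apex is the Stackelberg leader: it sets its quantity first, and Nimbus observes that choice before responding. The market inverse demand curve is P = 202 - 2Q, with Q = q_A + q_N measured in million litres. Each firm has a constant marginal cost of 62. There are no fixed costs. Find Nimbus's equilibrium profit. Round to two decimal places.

612.50

Solve by backward induction. Given q_A, the follower Nimbus maximises π_N = (202 - 2q_A - 2q_N)q_N - 62q_N.
Follower FOC: 140 - 2q_A - 4q_N = 0, so q_N(q_A) = (140 - 2q_A)/4.
The leader anticipates this reaction. Substituting into P = 202 - 2Q gives P = 132 - q_A, so π_A = (132 - q_A)q_A - 62q_A.
Leader FOC: 70 - 2q_A = 0, so q_A = 35.
Then q_N = (140 - 2·35)/4 = 35/2.
Price P = 202 - 2·(105/2) = 97.
Nimbus's profit: (97 - 62)·(35/2) = 1225/2.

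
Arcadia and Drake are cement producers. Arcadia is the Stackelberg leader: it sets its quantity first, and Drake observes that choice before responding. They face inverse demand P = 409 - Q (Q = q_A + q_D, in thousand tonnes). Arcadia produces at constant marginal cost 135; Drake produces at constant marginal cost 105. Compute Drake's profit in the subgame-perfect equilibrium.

8281

Solve by backward induction. Given q_A, the follower Drake maximises π_D = (409 - q_A - q_D)q_D - 105q_D.
Setting the follower's marginal profit to zero, 304 - q_A - 2q_D = 0, i.e. q_D = (304 - q_A)/2.
Arcadia substitutes q_D(q_A) into its own profit: π_A = q_A(409 - q_A - (304 - q_A)/2) - 135q_A = (257 - (1/2)q_A)q_A - 135q_A.
Leader FOC: 122 - q_A = 0, so q_A = 122.
Then q_D = (304 - 122)/2 = 91.
Price P = 409 - 213 = 196.
Drake's profit: (196 - 105)·91 = 8281.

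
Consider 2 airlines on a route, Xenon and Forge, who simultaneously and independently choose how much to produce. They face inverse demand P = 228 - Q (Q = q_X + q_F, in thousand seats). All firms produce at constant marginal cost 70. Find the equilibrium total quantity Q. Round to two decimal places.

105.33

Each firm earns π_i = (228 - Q)q_i - 70q_i.
First-order condition (treating rivals' output as given): 158 - 2q_i - q_j = 0.
By symmetry each firm produces the same amount; substituting q_j = q_i yields q_i = 158/3.
Total output Q = 158/3 + 158/3 = 316/3.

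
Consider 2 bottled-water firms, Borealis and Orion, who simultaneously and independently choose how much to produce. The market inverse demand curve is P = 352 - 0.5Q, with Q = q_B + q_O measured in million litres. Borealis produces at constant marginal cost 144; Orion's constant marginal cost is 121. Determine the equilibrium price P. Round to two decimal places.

205.67

Borealis's profit: π_B = (352 - 0.5Q)q_B - (144q_B). Setting ∂π_B/∂q_B = 0: 208 - q_B - (1/2)(q_O) = 0.
Orion's first-order condition: 231 - q_O - (1/2)(q_B) = 0.
Rearranging gives the reaction functions q_B = (208 - (1/2)q_O) and q_O = (231 - (1/2)q_B).
Substituting one into the other gives q_B = 370/3 and q_O = 508/3.
Total output Q = 878/3, so price P = 352 - (1/2)·(878/3) = 617/3.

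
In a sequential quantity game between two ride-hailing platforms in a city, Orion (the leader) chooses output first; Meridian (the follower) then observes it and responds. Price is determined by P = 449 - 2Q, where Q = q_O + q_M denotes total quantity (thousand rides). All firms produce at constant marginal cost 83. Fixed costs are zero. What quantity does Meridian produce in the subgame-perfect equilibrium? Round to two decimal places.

Solve by backward induction. Given q_O, the follower Meridian maximises π_M = (449 - 2q_O - 2q_M)q_M - 83q_M.
Setting the follower's marginal profit to zero, 366 - 2q_O - 4q_M = 0, i.e. q_M = (366 - 2q_O)/4.
Orion substitutes q_M(q_O) into its own profit: π_O = q_O(449 - 2q_O - (366 - 2q_O)/2) - 83q_O = (266 - q_O)q_O - 83q_O.
The leader's first-order condition 183 - 2q_O = 0 yields q_O = 183/2.
Then q_M = (366 - 2·(183/2))/4 = 183/4.

45.75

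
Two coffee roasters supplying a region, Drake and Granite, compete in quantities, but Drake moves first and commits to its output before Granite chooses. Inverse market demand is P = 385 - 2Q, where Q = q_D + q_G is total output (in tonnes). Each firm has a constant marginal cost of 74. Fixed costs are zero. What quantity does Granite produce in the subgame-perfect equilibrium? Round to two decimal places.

38.88

The follower Granite best-responds to any q_D: π_G = (385 - 2Q)q_G - 74q_G.
Setting the follower's marginal profit to zero, 311 - 2q_D - 4q_G = 0, i.e. q_G = (311 - 2q_D)/4.
The leader anticipates this reaction. Substituting into P = 385 - 2Q gives P = 459/2 - q_D, so π_D = (459/2 - q_D)q_D - 74q_D.
The leader's first-order condition 311/2 - 2q_D = 0 yields q_D = 311/4.
Then q_G = (311 - 2·(311/4))/4 = 311/8.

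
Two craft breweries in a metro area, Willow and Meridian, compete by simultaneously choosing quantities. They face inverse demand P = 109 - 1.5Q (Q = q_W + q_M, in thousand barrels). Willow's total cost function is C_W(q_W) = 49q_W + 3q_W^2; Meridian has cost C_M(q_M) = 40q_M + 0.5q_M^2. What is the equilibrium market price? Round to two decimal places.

79.33

Willow's profit: π_W = (109 - 1.5Q)q_W - (49q_W + 3q_W²). Setting ∂π_W/∂q_W = 0: 60 - 9q_W - (3/2)(q_M) = 0.
Meridian's first-order condition: 69 - 4q_M - (3/2)(q_W) = 0.
So q_W = (60 - (3/2)q_M)/9 and q_M = (69 - (3/2)q_W)/4.
Solving the pair: q_W = 182/45, q_M = 236/15.
Total output Q = 178/9, so price P = 109 - (3/2)·(178/9) = 238/3.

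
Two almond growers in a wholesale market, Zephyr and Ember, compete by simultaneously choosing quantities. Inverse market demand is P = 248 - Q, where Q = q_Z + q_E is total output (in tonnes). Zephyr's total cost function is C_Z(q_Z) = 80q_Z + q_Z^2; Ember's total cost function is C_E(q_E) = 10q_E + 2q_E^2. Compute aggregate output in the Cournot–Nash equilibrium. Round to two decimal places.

67.57

Zephyr's profit: π_Z = (248 - Q)q_Z - (80q_Z + q_Z²). Setting ∂π_Z/∂q_Z = 0: 168 - 4q_Z - (q_E) = 0.
Ember's profit: π_E = (248 - Q)q_E - (10q_E + 2q_E²). Setting ∂π_E/∂q_E = 0: 238 - 6q_E - (q_Z) = 0.
Rearranging gives the reaction functions q_Z = (168 - q_E)/4 and q_E = (238 - q_Z)/6.
Substituting one into the other gives q_Z = 770/23 and q_E = 784/23.
Total output Q = 770/23 + 784/23 = 1554/23.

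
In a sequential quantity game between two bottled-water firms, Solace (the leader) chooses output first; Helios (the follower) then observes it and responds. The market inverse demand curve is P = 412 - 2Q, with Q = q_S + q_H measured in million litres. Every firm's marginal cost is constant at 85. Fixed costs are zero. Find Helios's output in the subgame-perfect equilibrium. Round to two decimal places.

40.88

The follower Helios best-responds to any q_S: π_H = (412 - 2Q)q_H - 85q_H.
Setting the follower's marginal profit to zero, 327 - 2q_S - 4q_H = 0, i.e. q_H = (327 - 2q_S)/4.
The leader anticipates this reaction. Substituting into P = 412 - 2Q gives P = 497/2 - q_S, so π_S = (497/2 - q_S)q_S - 85q_S.
The leader's first-order condition 327/2 - 2q_S = 0 yields q_S = 327/4.
Then q_H = (327 - 2·(327/4))/4 = 327/8.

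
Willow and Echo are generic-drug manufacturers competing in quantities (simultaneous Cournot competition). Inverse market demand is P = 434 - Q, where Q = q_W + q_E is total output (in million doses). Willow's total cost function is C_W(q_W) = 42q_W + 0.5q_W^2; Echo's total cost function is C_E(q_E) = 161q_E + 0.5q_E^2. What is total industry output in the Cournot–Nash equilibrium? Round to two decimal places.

166.25

Willow's profit: π_W = (434 - Q)q_W - (42q_W + (1/2)q_W²). Setting ∂π_W/∂q_W = 0: 392 - 3q_W - (q_E) = 0.
Echo's profit: π_E = (434 - Q)q_E - (161q_E + (1/2)q_E²). Setting ∂π_E/∂q_E = 0: 273 - 3q_E - (q_W) = 0.
Best responses: q_W = (392 - q_E)/3, q_E = (273 - q_W)/3.
Solving the pair: q_W = 903/8, q_E = 427/8.
Total output Q = 903/8 + 427/8 = 665/4.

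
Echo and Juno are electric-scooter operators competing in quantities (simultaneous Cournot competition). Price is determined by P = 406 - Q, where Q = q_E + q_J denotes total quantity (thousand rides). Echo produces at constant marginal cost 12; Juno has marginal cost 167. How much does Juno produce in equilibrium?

28

Echo's profit: π_E = (406 - Q)q_E - (12q_E). Setting ∂π_E/∂q_E = 0: 394 - 2q_E - (q_J) = 0.
Juno's profit: π_J = (406 - Q)q_J - (167q_J). Setting ∂π_J/∂q_J = 0: 239 - 2q_J - (q_E) = 0.
Rearranging gives the reaction functions q_E = (394 - q_J)/2 and q_J = (239 - q_E)/2.
Substituting one into the other gives q_E = 183 and q_J = 28.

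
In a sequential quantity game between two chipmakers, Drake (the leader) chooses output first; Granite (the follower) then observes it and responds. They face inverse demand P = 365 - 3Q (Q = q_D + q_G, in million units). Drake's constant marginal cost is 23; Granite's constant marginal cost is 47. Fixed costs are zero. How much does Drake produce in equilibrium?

61

The follower Granite best-responds to any q_D: π_G = (365 - 3Q)q_G - 47q_G.
Setting the follower's marginal profit to zero, 318 - 3q_D - 6q_G = 0, i.e. q_G = (318 - 3q_D)/6.
Drake substitutes q_G(q_D) into its own profit: π_D = q_D(365 - 3q_D - (318 - 3q_D)/2) - 23q_D = (206 - (3/2)q_D)q_D - 23q_D.
The leader's first-order condition 183 - 3q_D = 0 yields q_D = 61.
Then q_G = (318 - 3·61)/6 = 45/2.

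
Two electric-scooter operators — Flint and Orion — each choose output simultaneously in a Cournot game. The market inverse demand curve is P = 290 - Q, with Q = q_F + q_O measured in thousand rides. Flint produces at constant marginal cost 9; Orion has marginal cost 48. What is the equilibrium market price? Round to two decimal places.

Flint's profit: π_F = (290 - Q)q_F - (9q_F). Setting ∂π_F/∂q_F = 0: 281 - 2q_F - (q_O) = 0.
Orion's profit: π_O = (290 - Q)q_O - (48q_O). Setting ∂π_O/∂q_O = 0: 242 - 2q_O - (q_F) = 0.
Rearranging gives the reaction functions q_F = (281 - q_O)/2 and q_O = (242 - q_F)/2.
Solving the pair: q_F = 320/3, q_O = 203/3.
Total output Q = 523/3, so price P = 290 - 523/3 = 347/3.

115.67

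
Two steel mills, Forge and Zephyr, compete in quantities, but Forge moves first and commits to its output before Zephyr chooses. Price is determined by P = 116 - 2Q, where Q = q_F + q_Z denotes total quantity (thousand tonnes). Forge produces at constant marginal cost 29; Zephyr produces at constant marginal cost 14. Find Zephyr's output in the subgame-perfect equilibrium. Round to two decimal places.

Solve by backward induction. Given q_F, the follower Zephyr maximises π_Z = (116 - 2q_F - 2q_Z)q_Z - 14q_Z.
∂π_Z/∂q_Z = 102 - 2q_F - 4q_Z = 0 gives the reaction function q_Z = (102 - 2q_F)/4.
The leader anticipates this reaction. Substituting into P = 116 - 2Q gives P = 65 - q_F, so π_F = (65 - q_F)q_F - 29q_F.
The leader's first-order condition 36 - 2q_F = 0 yields q_F = 18.
Then q_Z = (102 - 2·18)/4 = 33/2.

16.50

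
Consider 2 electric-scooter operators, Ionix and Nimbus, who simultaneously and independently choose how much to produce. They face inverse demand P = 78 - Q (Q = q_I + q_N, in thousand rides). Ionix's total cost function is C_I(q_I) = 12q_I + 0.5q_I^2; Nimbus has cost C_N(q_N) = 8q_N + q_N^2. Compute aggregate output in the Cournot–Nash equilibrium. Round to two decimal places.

Ionix's profit: π_I = (78 - Q)q_I - (12q_I + (1/2)q_I²). Setting ∂π_I/∂q_I = 0: 66 - 3q_I - (q_N) = 0.
Nimbus's first-order condition: 70 - 4q_N - (q_I) = 0.
Rearranging gives the reaction functions q_I = (66 - q_N)/3 and q_N = (70 - q_I)/4.
Solving the pair: q_I = 194/11, q_N = 144/11.
Total output Q = 194/11 + 144/11 = 338/11.

30.73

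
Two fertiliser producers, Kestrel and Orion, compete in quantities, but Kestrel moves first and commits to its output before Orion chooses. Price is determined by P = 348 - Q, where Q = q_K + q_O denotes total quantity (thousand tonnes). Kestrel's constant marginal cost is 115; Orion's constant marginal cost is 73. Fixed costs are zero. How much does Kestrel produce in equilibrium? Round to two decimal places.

Solve by backward induction. Given q_K, the follower Orion maximises π_O = (348 - q_K - q_O)q_O - 73q_O.
Setting the follower's marginal profit to zero, 275 - q_K - 2q_O = 0, i.e. q_O = (275 - q_K)/2.
Kestrel substitutes q_O(q_K) into its own profit: π_K = q_K(348 - q_K - (275 - q_K)/2) - 115q_K = (421/2 - (1/2)q_K)q_K - 115q_K.
Maximising: ∂π_K/∂q_K = 191/2 - q_K = 0, giving q_K = 191/2.
Then q_O = (275 - 191/2)/2 = 359/4.

95.50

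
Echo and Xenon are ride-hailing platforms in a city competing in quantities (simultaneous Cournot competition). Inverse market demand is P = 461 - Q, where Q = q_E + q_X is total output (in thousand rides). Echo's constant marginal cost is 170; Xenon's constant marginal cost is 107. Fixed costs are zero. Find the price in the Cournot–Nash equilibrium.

Echo's profit: π_E = (461 - Q)q_E - (170q_E). Setting ∂π_E/∂q_E = 0: 291 - 2q_E - (q_X) = 0.
Xenon's profit: π_X = (461 - Q)q_X - (107q_X). Setting ∂π_X/∂q_X = 0: 354 - 2q_X - (q_E) = 0.
Rearranging gives the reaction functions q_E = (291 - q_X)/2 and q_X = (354 - q_E)/2.
Substituting one into the other gives q_E = 76 and q_X = 139.
Total output Q = 215, so price P = 461 - 215 = 246.

246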